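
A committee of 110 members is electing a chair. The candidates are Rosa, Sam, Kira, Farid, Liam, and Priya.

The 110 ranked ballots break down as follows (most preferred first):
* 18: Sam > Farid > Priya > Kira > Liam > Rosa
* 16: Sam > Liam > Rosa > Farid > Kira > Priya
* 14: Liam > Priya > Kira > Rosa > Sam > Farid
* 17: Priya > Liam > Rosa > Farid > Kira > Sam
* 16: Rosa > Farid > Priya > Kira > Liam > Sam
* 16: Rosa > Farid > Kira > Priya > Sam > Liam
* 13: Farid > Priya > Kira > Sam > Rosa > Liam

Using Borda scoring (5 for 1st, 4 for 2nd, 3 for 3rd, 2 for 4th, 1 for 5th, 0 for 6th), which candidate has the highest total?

Rosa: 18×0 + 16×3 + 14×2 + 17×3 + 16×5 + 16×5 + 13×1 = 300
Sam: 18×5 + 16×5 + 14×1 + 17×0 + 16×0 + 16×1 + 13×2 = 226
Kira: 18×2 + 16×1 + 14×3 + 17×1 + 16×2 + 16×3 + 13×3 = 230
Farid: 18×4 + 16×2 + 14×0 + 17×2 + 16×4 + 16×4 + 13×5 = 331
Liam: 18×1 + 16×4 + 14×5 + 17×4 + 16×1 + 16×0 + 13×0 = 236
Priya: 18×3 + 16×0 + 14×4 + 17×5 + 16×3 + 16×2 + 13×4 = 327

Farid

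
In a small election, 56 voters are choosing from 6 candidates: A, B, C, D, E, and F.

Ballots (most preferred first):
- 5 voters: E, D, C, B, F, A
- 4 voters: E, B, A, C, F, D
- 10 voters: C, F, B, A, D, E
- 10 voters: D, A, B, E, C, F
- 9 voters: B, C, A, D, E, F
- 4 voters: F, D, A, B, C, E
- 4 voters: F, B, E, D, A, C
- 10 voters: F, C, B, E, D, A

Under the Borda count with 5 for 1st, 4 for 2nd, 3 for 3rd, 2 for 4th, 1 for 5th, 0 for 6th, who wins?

A: 5×0 + 4×3 + 10×2 + 10×4 + 9×3 + 4×3 + 4×1 + 10×0 = 115
B: 5×2 + 4×4 + 10×3 + 10×3 + 9×5 + 4×2 + 4×4 + 10×3 = 185
C: 5×3 + 4×2 + 10×5 + 10×1 + 9×4 + 4×1 + 4×0 + 10×4 = 163
D: 5×4 + 4×0 + 10×1 + 10×5 + 9×2 + 4×4 + 4×2 + 10×1 = 132
E: 5×5 + 4×5 + 10×0 + 10×2 + 9×1 + 4×0 + 4×3 + 10×2 = 106
F: 5×1 + 4×1 + 10×4 + 10×0 + 9×0 + 4×5 + 4×5 + 10×5 = 139

B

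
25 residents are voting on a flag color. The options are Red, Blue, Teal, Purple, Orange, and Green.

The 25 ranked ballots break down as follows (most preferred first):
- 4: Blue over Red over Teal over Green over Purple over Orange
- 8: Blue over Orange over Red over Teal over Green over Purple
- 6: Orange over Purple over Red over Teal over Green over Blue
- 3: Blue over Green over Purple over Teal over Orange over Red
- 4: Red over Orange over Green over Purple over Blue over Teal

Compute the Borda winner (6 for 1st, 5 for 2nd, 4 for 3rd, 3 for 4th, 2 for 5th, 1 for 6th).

Orange

Red: 4×5 + 8×4 + 6×4 + 3×1 + 4×6 = 103
Blue: 4×6 + 8×6 + 6×1 + 3×6 + 4×2 = 104
Teal: 4×4 + 8×3 + 6×3 + 3×3 + 4×1 = 71
Purple: 4×2 + 8×1 + 6×5 + 3×4 + 4×3 = 70
Orange: 4×1 + 8×5 + 6×6 + 3×2 + 4×5 = 106
Green: 4×3 + 8×2 + 6×2 + 3×5 + 4×4 = 71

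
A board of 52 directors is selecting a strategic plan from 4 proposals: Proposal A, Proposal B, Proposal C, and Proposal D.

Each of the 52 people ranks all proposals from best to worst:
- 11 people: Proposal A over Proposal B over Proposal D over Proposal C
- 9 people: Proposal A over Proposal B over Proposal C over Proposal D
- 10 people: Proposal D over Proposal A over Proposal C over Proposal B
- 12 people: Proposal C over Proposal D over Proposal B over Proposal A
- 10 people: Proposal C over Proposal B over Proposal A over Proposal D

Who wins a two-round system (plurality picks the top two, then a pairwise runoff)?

Round 1 first-place votes: Proposal A 20, Proposal B 0, Proposal C 22, Proposal D 10. Proposal C and Proposal A advance.
Runoff: Proposal C is ranked above Proposal A on 22 ballots, Proposal A above Proposal C on 30.

Proposal A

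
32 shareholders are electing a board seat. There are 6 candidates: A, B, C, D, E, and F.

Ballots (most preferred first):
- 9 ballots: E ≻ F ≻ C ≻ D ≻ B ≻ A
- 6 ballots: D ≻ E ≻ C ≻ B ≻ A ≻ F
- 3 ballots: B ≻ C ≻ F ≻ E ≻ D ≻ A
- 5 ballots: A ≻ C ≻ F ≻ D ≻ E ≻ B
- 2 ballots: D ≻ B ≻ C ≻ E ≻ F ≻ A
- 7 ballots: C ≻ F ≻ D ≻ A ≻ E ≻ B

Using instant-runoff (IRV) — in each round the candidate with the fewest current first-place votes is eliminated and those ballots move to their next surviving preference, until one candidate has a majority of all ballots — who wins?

Round 1: A 5, B 3, C 7, D 8, E 9, F 0. F eliminated.
Round 2: A 5, B 3, C 7, D 8, E 9. B eliminated.
Round 3: A 5, C 10, D 8, E 9. A eliminated.
Round 4: C 15, D 8, E 9. D eliminated.
Round 5: C 17, E 15. C has a majority (≥17).

C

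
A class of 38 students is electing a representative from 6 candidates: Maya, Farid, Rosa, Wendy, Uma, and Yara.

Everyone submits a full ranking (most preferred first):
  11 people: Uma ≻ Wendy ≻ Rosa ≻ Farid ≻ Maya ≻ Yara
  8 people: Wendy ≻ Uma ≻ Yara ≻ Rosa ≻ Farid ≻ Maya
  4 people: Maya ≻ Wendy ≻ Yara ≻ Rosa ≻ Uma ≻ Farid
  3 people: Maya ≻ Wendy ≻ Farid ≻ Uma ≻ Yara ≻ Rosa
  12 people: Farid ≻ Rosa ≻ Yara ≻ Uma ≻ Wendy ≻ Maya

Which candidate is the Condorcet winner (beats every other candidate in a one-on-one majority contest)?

Uma vs Maya: 31–7
Uma vs Farid: 23–15
Uma vs Rosa: 22–16
Uma vs Wendy: 23–15
Uma vs Yara: 22–16
Uma beats every other candidate.

Uma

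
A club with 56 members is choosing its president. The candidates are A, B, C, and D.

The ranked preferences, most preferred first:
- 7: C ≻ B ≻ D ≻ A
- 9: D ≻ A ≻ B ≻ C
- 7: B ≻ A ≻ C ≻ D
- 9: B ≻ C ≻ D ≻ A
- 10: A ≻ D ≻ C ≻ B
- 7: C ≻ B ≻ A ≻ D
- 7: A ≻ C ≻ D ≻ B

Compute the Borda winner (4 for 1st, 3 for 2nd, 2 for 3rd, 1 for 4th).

A: 7×1 + 9×3 + 7×3 + 9×1 + 10×4 + 7×2 + 7×4 = 146
B: 7×3 + 9×2 + 7×4 + 9×4 + 10×1 + 7×3 + 7×1 = 141
C: 7×4 + 9×1 + 7×2 + 9×3 + 10×2 + 7×4 + 7×3 = 147
D: 7×2 + 9×4 + 7×1 + 9×2 + 10×3 + 7×1 + 7×2 = 126

C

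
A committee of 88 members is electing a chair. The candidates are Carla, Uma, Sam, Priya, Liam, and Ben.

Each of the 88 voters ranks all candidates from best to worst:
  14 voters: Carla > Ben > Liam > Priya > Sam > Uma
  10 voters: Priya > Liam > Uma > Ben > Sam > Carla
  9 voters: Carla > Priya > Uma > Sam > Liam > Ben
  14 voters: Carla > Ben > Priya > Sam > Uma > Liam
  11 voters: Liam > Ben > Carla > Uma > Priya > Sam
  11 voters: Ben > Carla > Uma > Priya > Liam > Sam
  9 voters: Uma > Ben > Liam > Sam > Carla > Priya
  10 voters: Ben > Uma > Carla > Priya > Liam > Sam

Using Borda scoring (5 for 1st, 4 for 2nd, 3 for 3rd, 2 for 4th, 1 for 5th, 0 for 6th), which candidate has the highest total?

Carla: 14×5 + 10×0 + 9×5 + 14×5 + 11×3 + 11×4 + 9×1 + 10×3 = 301
Uma: 14×0 + 10×3 + 9×3 + 14×1 + 11×2 + 11×3 + 9×5 + 10×4 = 211
Sam: 14×1 + 10×1 + 9×2 + 14×2 + 11×0 + 11×0 + 9×2 + 10×0 = 88
Priya: 14×2 + 10×5 + 9×4 + 14×3 + 11×1 + 11×2 + 9×0 + 10×2 = 209
Liam: 14×3 + 10×4 + 9×1 + 14×0 + 11×5 + 11×1 + 9×3 + 10×1 = 194
Ben: 14×4 + 10×2 + 9×0 + 14×4 + 11×4 + 11×5 + 9×4 + 10×5 = 317

Ben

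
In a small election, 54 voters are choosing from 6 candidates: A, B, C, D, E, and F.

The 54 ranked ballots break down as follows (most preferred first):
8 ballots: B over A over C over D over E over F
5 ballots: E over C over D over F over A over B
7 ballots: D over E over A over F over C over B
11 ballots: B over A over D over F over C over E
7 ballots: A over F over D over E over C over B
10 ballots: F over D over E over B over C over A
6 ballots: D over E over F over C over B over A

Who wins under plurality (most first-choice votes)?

First-place votes: A 7, B 19, C 0, D 13, E 5, F 10.

B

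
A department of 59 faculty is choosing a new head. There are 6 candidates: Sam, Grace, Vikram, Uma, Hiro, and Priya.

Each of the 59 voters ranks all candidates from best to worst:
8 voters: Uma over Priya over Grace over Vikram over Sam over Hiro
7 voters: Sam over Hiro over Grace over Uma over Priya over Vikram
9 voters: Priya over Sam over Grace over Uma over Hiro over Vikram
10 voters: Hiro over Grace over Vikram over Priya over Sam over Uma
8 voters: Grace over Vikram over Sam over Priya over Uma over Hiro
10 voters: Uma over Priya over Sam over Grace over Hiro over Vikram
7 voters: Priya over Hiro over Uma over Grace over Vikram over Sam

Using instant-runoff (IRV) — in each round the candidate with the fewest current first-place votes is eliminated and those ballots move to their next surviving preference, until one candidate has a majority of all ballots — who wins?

Round 1: Sam 7, Grace 8, Vikram 0, Uma 18, Hiro 10, Priya 16. Vikram eliminated.
Round 2: Sam 7, Grace 8, Uma 18, Hiro 10, Priya 16. Sam eliminated.
Round 3: Grace 8, Uma 18, Hiro 17, Priya 16. Grace eliminated.
Round 4: Uma 18, Hiro 17, Priya 24. Hiro eliminated.
Round 5: Uma 25, Priya 34. Priya has a majority (≥30).

Priya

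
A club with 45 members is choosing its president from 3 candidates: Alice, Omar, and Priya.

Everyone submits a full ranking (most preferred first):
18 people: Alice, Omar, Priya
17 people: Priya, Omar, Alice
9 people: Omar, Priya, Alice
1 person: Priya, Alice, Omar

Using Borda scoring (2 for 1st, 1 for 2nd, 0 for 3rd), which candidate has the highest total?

Omar

Alice: 18×2 + 17×0 + 9×0 + 1×1 = 37
Omar: 18×1 + 17×1 + 9×2 + 1×0 = 53
Priya: 18×0 + 17×2 + 9×1 + 1×2 = 45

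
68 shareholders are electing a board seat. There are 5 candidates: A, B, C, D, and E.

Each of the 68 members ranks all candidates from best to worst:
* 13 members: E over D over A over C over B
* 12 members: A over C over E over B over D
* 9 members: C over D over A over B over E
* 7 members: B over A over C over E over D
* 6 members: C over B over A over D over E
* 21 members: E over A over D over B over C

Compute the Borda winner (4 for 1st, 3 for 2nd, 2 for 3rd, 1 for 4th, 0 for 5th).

A

A: 13×2 + 12×4 + 9×2 + 7×3 + 6×2 + 21×3 = 188
B: 13×0 + 12×1 + 9×1 + 7×4 + 6×3 + 21×1 = 88
C: 13×1 + 12×3 + 9×4 + 7×2 + 6×4 + 21×0 = 123
D: 13×3 + 12×0 + 9×3 + 7×0 + 6×1 + 21×2 = 114
E: 13×4 + 12×2 + 9×0 + 7×1 + 6×0 + 21×4 = 167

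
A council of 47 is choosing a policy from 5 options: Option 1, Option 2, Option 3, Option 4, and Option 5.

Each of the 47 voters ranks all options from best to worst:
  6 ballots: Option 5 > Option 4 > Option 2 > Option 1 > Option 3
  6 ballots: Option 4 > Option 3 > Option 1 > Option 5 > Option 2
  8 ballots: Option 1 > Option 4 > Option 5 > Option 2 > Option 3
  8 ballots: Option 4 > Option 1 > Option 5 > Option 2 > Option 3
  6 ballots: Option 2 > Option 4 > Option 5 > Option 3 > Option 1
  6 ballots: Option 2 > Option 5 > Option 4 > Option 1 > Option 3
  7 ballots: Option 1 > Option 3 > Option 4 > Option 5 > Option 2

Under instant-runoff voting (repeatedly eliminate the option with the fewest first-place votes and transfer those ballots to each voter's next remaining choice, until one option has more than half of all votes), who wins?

Round 1: Option 1 15, Option 2 12, Option 3 0, Option 4 14, Option 5 6. Option 3 eliminated.
Round 2: Option 1 15, Option 2 12, Option 4 14, Option 5 6. Option 5 eliminated.
Round 3: Option 1 15, Option 2 12, Option 4 20. Option 2 eliminated.
Round 4: Option 1 15, Option 4 32. Option 4 has a majority (≥24).

Option 4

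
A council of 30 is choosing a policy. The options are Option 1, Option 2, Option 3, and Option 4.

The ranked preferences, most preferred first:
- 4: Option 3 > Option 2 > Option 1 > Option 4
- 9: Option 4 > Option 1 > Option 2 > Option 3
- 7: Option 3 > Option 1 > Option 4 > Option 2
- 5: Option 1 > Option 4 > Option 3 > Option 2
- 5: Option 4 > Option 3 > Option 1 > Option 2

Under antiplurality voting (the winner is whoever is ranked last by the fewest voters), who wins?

Last-place votes: Option 1 0, Option 2 17, Option 3 9, Option 4 4.

Option 1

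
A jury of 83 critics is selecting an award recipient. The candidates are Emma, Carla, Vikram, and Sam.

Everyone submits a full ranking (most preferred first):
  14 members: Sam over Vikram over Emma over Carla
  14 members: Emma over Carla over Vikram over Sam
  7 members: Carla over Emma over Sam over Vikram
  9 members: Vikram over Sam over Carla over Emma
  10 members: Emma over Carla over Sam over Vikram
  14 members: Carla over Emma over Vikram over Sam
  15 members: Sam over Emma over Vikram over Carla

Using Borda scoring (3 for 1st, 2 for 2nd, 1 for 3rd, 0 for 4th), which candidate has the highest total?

Emma

Emma: 14×1 + 14×3 + 7×2 + 9×0 + 10×3 + 14×2 + 15×2 = 158
Carla: 14×0 + 14×2 + 7×3 + 9×1 + 10×2 + 14×3 + 15×0 = 120
Vikram: 14×2 + 14×1 + 7×0 + 9×3 + 10×0 + 14×1 + 15×1 = 98
Sam: 14×3 + 14×0 + 7×1 + 9×2 + 10×1 + 14×0 + 15×3 = 122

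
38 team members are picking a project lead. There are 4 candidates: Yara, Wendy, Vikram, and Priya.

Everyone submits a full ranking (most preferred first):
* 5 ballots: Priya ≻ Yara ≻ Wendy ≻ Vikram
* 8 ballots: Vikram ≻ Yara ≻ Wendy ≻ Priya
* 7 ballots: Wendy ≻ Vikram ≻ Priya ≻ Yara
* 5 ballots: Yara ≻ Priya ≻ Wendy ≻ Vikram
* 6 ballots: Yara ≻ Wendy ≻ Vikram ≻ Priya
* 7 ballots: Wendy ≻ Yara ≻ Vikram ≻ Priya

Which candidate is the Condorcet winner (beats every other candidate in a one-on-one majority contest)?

Yara vs Wendy: 24–14
Yara vs Vikram: 23–15
Yara vs Priya: 26–12
Yara beats every other candidate.

Yara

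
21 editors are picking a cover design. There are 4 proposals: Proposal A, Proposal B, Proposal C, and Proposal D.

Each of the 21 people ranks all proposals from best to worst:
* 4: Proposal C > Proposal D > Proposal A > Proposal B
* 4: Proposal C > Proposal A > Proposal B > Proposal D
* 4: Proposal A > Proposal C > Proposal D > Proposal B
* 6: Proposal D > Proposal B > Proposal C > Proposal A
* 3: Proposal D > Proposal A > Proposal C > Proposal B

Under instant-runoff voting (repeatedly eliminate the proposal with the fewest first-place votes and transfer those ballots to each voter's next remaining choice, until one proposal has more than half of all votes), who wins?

Round 1: Proposal A 4, Proposal B 0, Proposal C 8, Proposal D 9. Proposal B eliminated.
Round 2: Proposal A 4, Proposal C 8, Proposal D 9. Proposal A eliminated.
Round 3: Proposal C 12, Proposal D 9. Proposal C has a majority (≥11).

Proposal C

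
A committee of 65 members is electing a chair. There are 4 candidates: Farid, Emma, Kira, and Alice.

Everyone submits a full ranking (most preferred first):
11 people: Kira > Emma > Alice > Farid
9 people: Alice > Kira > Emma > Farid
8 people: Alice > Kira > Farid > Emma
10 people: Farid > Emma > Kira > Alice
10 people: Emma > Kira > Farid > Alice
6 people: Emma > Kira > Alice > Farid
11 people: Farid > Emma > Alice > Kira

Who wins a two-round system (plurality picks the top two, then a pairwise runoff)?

Alice

Round 1 first-place votes: Farid 21, Emma 16, Kira 11, Alice 17. Farid and Alice advance.
Runoff: Farid is ranked above Alice on 31 ballots, Alice above Farid on 34.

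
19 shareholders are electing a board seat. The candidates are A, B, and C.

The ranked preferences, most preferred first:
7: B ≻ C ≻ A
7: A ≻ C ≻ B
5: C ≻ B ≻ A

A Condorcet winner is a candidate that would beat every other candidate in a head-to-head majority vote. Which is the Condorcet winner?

C vs A: 12–7
C vs B: 12–7
C beats every other candidate.

C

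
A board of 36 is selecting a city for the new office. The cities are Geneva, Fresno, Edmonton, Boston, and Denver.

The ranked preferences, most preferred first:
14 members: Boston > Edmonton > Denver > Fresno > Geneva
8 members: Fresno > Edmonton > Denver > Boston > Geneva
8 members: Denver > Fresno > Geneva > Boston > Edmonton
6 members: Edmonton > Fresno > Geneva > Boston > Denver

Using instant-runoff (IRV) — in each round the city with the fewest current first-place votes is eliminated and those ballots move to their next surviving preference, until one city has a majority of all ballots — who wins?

Fresno

Round 1: Geneva 0, Fresno 8, Edmonton 6, Boston 14, Denver 8. Geneva eliminated.
Round 2: Fresno 8, Edmonton 6, Boston 14, Denver 8. Edmonton eliminated.
Round 3: Fresno 14, Boston 14, Denver 8. Denver eliminated.
Round 4: Fresno 22, Boston 14. Fresno has a majority (≥19).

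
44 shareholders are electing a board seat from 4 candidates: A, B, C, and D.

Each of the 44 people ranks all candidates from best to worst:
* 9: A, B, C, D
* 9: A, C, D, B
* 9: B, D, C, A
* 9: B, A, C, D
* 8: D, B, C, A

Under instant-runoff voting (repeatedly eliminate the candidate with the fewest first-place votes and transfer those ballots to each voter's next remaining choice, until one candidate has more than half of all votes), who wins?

Round 1: A 18, B 18, C 0, D 8. C eliminated.
Round 2: A 18, B 18, D 8. D eliminated.
Round 3: A 18, B 26. B has a majority (≥23).

B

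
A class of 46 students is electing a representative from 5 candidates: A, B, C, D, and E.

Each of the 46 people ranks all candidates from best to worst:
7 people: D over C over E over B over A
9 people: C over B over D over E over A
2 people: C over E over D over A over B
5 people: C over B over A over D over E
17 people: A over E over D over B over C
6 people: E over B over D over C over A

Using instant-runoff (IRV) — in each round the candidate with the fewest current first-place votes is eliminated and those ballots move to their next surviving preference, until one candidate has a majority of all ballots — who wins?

C

Round 1: A 17, B 0, C 16, D 7, E 6. B eliminated.
Round 2: A 17, C 16, D 7, E 6. E eliminated.
Round 3: A 17, C 16, D 13. D eliminated.
Round 4: A 17, C 29. C has a majority (≥24).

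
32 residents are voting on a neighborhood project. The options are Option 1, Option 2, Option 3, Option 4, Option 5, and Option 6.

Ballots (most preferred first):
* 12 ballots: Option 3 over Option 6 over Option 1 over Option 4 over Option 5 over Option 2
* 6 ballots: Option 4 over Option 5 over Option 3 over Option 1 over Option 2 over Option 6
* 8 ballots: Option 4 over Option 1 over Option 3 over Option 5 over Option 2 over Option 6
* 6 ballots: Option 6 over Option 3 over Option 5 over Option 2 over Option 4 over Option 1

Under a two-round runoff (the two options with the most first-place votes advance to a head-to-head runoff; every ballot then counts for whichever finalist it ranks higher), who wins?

Option 3

Round 1 first-place votes: Option 1 0, Option 2 0, Option 3 12, Option 4 14, Option 5 0, Option 6 6. Option 4 and Option 3 advance.
Runoff: Option 4 is ranked above Option 3 on 14 ballots, Option 3 above Option 4 on 18.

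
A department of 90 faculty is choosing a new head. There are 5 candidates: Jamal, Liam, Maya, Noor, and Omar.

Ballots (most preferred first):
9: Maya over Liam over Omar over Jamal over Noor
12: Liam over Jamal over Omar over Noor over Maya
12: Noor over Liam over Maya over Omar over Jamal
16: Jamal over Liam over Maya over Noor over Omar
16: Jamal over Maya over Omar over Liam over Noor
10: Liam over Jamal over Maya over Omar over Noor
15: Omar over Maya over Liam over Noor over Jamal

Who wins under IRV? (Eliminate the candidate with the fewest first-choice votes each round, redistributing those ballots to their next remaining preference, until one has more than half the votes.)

Round 1: Jamal 32, Liam 22, Maya 9, Noor 12, Omar 15. Maya eliminated.
Round 2: Jamal 32, Liam 31, Noor 12, Omar 15. Noor eliminated.
Round 3: Jamal 32, Liam 43, Omar 15. Omar eliminated.
Round 4: Jamal 32, Liam 58. Liam has a majority (≥46).

Liam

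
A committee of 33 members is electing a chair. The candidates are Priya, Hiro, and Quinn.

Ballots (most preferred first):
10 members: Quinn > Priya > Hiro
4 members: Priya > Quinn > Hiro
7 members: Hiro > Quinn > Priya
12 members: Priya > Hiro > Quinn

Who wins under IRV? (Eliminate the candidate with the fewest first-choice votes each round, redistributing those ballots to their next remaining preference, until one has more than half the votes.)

Quinn

Round 1: Priya 16, Hiro 7, Quinn 10. Hiro eliminated.
Round 2: Priya 16, Quinn 17. Quinn has a majority (≥17).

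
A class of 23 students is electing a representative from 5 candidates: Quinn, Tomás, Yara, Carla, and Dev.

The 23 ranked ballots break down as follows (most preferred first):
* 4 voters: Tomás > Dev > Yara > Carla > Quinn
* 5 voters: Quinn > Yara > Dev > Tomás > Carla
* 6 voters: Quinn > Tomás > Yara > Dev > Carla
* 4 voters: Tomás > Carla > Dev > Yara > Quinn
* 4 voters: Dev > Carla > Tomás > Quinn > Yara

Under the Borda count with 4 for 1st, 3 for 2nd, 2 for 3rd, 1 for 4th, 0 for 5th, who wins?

Tomás

Quinn: 4×0 + 5×4 + 6×4 + 4×0 + 4×1 = 48
Tomás: 4×4 + 5×1 + 6×3 + 4×4 + 4×2 = 63
Yara: 4×2 + 5×3 + 6×2 + 4×1 + 4×0 = 39
Carla: 4×1 + 5×0 + 6×0 + 4×3 + 4×3 = 28
Dev: 4×3 + 5×2 + 6×1 + 4×2 + 4×4 = 52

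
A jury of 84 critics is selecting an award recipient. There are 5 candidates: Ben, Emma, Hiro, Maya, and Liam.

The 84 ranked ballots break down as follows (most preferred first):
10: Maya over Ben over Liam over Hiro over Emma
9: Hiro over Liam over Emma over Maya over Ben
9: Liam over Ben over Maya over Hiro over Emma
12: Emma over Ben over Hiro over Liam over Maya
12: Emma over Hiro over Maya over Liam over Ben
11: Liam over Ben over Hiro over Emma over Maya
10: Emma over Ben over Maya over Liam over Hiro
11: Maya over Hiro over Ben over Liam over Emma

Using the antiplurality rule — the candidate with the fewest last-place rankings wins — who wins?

Liam

Last-place votes: Ben 21, Emma 30, Hiro 10, Maya 23, Liam 0.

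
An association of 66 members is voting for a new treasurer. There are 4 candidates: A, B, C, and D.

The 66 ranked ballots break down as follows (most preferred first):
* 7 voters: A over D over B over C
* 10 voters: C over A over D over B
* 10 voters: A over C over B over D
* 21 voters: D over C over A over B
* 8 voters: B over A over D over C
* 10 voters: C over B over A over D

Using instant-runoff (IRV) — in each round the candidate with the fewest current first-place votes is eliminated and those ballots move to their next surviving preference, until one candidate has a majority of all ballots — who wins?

Round 1: A 17, B 8, C 20, D 21. B eliminated.
Round 2: A 25, C 20, D 21. C eliminated.
Round 3: A 45, D 21. A has a majority (≥34).

A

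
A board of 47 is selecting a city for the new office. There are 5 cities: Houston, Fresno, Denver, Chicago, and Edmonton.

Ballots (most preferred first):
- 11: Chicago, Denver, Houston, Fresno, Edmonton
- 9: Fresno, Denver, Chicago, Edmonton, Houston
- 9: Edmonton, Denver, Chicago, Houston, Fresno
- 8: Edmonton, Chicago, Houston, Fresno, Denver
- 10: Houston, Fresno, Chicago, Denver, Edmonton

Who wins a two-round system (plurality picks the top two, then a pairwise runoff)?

Round 1 first-place votes: Houston 10, Fresno 9, Denver 0, Chicago 11, Edmonton 17. Edmonton and Chicago advance.
Runoff: Edmonton is ranked above Chicago on 17 ballots, Chicago above Edmonton on 30.

Chicago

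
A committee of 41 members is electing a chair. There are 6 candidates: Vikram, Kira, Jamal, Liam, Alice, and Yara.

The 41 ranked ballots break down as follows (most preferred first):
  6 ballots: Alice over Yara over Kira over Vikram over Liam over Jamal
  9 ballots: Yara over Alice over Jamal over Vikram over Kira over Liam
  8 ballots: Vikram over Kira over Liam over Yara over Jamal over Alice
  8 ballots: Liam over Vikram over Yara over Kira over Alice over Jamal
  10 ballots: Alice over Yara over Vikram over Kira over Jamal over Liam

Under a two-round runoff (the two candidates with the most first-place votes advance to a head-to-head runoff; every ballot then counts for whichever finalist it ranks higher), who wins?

Yara

Round 1 first-place votes: Vikram 8, Kira 0, Jamal 0, Liam 8, Alice 16, Yara 9. Alice and Yara advance.
Runoff: Alice is ranked above Yara on 16 ballots, Yara above Alice on 25.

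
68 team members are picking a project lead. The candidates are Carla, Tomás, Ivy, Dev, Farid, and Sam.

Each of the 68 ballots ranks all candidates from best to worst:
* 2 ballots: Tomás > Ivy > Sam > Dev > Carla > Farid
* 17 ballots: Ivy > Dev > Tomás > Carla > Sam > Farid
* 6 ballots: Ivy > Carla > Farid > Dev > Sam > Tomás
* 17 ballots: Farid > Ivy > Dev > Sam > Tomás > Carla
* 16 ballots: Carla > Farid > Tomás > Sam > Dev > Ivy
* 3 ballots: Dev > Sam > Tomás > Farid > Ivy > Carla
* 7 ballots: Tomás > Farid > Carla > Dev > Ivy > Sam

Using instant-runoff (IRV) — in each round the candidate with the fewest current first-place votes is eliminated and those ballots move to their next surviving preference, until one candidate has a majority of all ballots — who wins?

Round 1: Carla 16, Tomás 9, Ivy 23, Dev 3, Farid 17, Sam 0. Sam eliminated.
Round 2: Carla 16, Tomás 9, Ivy 23, Dev 3, Farid 17. Dev eliminated.
Round 3: Carla 16, Tomás 12, Ivy 23, Farid 17. Tomás eliminated.
Round 4: Carla 16, Ivy 25, Farid 27. Carla eliminated.
Round 5: Ivy 25, Farid 43. Farid has a majority (≥35).

Farid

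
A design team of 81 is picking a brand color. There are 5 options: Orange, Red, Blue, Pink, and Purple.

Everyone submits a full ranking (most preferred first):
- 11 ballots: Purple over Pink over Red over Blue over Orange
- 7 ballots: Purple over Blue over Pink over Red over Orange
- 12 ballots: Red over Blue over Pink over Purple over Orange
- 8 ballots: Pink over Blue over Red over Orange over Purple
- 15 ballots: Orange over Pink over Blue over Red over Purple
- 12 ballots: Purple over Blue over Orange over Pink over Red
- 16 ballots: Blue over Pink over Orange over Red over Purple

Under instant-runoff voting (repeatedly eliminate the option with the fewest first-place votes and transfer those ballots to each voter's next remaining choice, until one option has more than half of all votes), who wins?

Round 1: Orange 15, Red 12, Blue 16, Pink 8, Purple 30. Pink eliminated.
Round 2: Orange 15, Red 12, Blue 24, Purple 30. Red eliminated.
Round 3: Orange 15, Blue 36, Purple 30. Orange eliminated.
Round 4: Blue 51, Purple 30. Blue has a majority (≥41).

Blue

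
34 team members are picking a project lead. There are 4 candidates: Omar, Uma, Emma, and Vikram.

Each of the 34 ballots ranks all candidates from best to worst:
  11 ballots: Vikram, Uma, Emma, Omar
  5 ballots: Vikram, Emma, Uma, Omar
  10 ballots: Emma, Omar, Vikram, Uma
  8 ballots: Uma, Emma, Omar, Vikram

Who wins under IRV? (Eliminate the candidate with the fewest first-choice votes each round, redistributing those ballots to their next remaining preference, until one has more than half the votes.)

Round 1: Omar 0, Uma 8, Emma 10, Vikram 16. Omar eliminated.
Round 2: Uma 8, Emma 10, Vikram 16. Uma eliminated.
Round 3: Emma 18, Vikram 16. Emma has a majority (≥18).

Emma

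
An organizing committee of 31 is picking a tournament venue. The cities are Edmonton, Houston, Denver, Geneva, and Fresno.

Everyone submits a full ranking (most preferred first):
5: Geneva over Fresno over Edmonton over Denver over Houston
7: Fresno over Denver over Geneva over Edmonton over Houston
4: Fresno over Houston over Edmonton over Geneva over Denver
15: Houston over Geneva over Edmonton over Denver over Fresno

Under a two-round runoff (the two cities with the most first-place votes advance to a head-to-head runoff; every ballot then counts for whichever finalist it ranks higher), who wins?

Round 1 first-place votes: Edmonton 0, Houston 15, Denver 0, Geneva 5, Fresno 11. Houston and Fresno advance.
Runoff: Houston is ranked above Fresno on 15 ballots, Fresno above Houston on 16.

Fresno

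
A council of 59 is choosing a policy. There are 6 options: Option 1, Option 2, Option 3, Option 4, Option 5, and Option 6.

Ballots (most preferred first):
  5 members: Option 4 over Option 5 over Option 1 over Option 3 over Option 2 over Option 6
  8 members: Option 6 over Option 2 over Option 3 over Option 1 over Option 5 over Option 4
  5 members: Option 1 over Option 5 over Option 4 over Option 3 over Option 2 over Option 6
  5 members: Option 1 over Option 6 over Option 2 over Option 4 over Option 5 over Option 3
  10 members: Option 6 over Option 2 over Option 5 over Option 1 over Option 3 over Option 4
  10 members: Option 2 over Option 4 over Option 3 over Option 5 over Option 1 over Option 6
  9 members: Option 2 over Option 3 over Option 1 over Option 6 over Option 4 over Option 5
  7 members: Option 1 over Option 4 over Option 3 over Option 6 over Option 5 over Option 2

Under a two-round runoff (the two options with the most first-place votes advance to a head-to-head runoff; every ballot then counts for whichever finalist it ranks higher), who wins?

Round 1 first-place votes: Option 1 17, Option 2 19, Option 3 0, Option 4 5, Option 5 0, Option 6 18. Option 2 and Option 6 advance.
Runoff: Option 2 is ranked above Option 6 on 29 ballots, Option 6 above Option 2 on 30.

Option 6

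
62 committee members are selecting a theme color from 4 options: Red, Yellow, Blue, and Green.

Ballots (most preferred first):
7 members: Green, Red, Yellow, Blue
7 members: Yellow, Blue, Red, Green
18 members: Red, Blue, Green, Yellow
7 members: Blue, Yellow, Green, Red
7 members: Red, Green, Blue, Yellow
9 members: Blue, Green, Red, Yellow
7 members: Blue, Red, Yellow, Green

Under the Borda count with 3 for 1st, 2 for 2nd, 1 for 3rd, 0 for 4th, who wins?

Red: 7×2 + 7×1 + 18×3 + 7×0 + 7×3 + 9×1 + 7×2 = 119
Yellow: 7×1 + 7×3 + 18×0 + 7×2 + 7×0 + 9×0 + 7×1 = 49
Blue: 7×0 + 7×2 + 18×2 + 7×3 + 7×1 + 9×3 + 7×3 = 126
Green: 7×3 + 7×0 + 18×1 + 7×1 + 7×2 + 9×2 + 7×0 = 78

Blue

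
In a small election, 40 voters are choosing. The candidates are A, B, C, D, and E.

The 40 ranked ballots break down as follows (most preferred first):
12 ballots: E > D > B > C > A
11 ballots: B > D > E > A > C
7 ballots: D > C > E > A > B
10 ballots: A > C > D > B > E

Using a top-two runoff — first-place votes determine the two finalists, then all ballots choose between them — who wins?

B

Round 1 first-place votes: A 10, B 11, C 0, D 7, E 12. E and B advance.
Runoff: E is ranked above B on 19 ballots, B above E on 21.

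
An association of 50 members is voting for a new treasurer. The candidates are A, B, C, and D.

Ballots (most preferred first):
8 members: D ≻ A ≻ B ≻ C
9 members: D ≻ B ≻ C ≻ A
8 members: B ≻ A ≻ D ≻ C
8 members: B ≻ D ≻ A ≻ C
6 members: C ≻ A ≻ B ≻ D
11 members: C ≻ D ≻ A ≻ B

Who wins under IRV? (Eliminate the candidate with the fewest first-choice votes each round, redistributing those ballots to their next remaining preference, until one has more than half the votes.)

Round 1: A 0, B 16, C 17, D 17. A eliminated.
Round 2: B 16, C 17, D 17. B eliminated.
Round 3: C 17, D 33. D has a majority (≥26).

D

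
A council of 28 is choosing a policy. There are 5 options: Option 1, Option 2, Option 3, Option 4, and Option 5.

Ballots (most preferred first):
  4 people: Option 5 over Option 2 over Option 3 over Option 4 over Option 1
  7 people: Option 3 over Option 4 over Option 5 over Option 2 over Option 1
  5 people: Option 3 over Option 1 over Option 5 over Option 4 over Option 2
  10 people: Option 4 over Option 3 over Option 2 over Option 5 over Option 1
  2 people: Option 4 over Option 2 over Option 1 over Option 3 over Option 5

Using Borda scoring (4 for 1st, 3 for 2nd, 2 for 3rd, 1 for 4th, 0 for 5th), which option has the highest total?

Option 1: 4×0 + 7×0 + 5×3 + 10×0 + 2×2 = 19
Option 2: 4×3 + 7×1 + 5×0 + 10×2 + 2×3 = 45
Option 3: 4×2 + 7×4 + 5×4 + 10×3 + 2×1 = 88
Option 4: 4×1 + 7×3 + 5×1 + 10×4 + 2×4 = 78
Option 5: 4×4 + 7×2 + 5×2 + 10×1 + 2×0 = 50

Option 3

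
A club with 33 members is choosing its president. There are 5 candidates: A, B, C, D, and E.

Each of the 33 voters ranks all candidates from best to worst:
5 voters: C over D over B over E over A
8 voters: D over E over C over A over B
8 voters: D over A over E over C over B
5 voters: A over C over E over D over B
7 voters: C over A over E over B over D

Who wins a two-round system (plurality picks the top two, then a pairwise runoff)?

Round 1 first-place votes: A 5, B 0, C 12, D 16, E 0. D and C advance.
Runoff: D is ranked above C on 16 ballots, C above D on 17.

C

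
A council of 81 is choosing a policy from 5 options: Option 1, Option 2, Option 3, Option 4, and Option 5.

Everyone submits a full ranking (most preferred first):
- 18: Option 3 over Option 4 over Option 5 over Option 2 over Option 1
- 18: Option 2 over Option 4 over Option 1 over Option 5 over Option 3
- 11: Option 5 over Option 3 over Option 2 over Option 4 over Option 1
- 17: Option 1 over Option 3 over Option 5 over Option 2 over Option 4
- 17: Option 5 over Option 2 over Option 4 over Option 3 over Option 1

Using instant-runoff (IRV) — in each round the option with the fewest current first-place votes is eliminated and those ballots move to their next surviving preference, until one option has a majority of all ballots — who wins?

Round 1: Option 1 17, Option 2 18, Option 3 18, Option 4 0, Option 5 28. Option 4 eliminated.
Round 2: Option 1 17, Option 2 18, Option 3 18, Option 5 28. Option 1 eliminated.
Round 3: Option 2 18, Option 3 35, Option 5 28. Option 2 eliminated.
Round 4: Option 3 35, Option 5 46. Option 5 has a majority (≥41).

Option 5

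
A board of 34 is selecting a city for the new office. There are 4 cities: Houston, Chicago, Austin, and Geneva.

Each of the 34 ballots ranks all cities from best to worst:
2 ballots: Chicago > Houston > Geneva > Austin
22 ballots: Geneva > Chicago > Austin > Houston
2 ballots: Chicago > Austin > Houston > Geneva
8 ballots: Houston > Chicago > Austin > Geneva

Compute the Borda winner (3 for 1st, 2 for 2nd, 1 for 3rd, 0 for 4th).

Houston: 2×2 + 22×0 + 2×1 + 8×3 = 30
Chicago: 2×3 + 22×2 + 2×3 + 8×2 = 72
Austin: 2×0 + 22×1 + 2×2 + 8×1 = 34
Geneva: 2×1 + 22×3 + 2×0 + 8×0 = 68

Chicago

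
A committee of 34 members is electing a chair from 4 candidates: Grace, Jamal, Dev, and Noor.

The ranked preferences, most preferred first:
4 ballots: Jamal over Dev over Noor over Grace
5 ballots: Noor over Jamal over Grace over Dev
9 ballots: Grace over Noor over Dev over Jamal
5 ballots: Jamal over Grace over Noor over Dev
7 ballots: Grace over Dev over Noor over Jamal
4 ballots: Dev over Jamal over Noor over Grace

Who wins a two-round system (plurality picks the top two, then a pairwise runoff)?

Jamal

Round 1 first-place votes: Grace 16, Jamal 9, Dev 4, Noor 5. Grace and Jamal advance.
Runoff: Grace is ranked above Jamal on 16 ballots, Jamal above Grace on 18.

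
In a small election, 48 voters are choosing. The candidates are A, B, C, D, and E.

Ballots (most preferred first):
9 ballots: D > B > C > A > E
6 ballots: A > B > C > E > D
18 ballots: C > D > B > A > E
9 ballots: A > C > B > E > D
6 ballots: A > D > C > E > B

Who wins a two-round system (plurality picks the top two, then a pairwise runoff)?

Round 1 first-place votes: A 21, B 0, C 18, D 9, E 0. A and C advance.
Runoff: A is ranked above C on 21 ballots, C above A on 27.

C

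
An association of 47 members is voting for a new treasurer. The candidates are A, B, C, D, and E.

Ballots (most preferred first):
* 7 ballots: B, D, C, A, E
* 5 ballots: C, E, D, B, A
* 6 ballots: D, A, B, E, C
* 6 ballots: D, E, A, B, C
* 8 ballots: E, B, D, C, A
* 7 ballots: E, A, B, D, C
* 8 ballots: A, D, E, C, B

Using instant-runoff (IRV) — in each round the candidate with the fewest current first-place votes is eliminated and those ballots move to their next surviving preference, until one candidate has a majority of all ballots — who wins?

D

Round 1: A 8, B 7, C 5, D 12, E 15. C eliminated.
Round 2: A 8, B 7, D 12, E 20. B eliminated.
Round 3: A 8, D 19, E 20. A eliminated.
Round 4: D 27, E 20. D has a majority (≥24).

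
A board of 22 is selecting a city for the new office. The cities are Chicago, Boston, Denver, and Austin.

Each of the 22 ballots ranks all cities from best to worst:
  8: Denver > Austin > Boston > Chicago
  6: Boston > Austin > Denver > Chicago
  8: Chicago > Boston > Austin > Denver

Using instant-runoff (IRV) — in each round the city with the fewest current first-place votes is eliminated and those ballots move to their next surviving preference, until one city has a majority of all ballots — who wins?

Round 1: Chicago 8, Boston 6, Denver 8, Austin 0. Austin eliminated.
Round 2: Chicago 8, Boston 6, Denver 8. Boston eliminated.
Round 3: Chicago 8, Denver 14. Denver has a majority (≥12).

Denver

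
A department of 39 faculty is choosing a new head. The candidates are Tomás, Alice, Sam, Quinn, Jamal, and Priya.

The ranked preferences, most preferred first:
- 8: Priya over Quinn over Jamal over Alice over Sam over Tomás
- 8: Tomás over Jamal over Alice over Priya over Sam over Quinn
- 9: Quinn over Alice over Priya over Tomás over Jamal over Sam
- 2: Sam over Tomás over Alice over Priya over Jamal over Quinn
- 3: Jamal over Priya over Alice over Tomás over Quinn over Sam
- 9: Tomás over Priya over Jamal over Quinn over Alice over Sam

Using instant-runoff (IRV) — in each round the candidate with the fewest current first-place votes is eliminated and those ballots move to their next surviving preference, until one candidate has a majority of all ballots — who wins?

Round 1: Tomás 17, Alice 0, Sam 2, Quinn 9, Jamal 3, Priya 8. Alice eliminated.
Round 2: Tomás 17, Sam 2, Quinn 9, Jamal 3, Priya 8. Sam eliminated.
Round 3: Tomás 19, Quinn 9, Jamal 3, Priya 8. Jamal eliminated.
Round 4: Tomás 19, Quinn 9, Priya 11. Quinn eliminated.
Round 5: Tomás 19, Priya 20. Priya has a majority (≥20).

Priya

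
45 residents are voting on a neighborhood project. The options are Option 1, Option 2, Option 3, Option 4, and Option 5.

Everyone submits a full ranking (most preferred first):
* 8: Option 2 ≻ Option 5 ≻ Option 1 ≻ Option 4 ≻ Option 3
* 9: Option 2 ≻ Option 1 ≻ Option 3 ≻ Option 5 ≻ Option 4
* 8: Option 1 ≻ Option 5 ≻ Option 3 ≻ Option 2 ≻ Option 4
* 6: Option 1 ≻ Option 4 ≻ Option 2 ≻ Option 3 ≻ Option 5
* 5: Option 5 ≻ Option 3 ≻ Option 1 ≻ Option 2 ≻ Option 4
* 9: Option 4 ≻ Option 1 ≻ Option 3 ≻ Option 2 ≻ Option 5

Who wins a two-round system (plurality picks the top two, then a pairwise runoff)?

Option 1

Round 1 first-place votes: Option 1 14, Option 2 17, Option 3 0, Option 4 9, Option 5 5. Option 2 and Option 1 advance.
Runoff: Option 2 is ranked above Option 1 on 17 ballots, Option 1 above Option 2 on 28.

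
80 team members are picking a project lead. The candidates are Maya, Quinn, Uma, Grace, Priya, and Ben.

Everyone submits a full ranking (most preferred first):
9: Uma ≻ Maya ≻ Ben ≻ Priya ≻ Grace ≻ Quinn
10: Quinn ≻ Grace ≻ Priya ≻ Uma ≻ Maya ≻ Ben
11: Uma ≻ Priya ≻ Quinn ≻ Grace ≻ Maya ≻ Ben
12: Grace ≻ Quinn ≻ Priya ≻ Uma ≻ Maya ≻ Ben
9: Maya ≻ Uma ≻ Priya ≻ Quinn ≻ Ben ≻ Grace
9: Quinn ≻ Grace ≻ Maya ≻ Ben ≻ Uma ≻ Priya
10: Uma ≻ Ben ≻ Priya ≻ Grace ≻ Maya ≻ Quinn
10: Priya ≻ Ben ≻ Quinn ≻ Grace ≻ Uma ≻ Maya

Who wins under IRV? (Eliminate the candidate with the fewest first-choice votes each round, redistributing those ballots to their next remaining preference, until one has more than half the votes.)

Quinn

Round 1: Maya 9, Quinn 19, Uma 30, Grace 12, Priya 10, Ben 0. Ben eliminated.
Round 2: Maya 9, Quinn 19, Uma 30, Grace 12, Priya 10. Maya eliminated.
Round 3: Quinn 19, Uma 39, Grace 12, Priya 10. Priya eliminated.
Round 4: Quinn 29, Uma 39, Grace 12. Grace eliminated.
Round 5: Quinn 41, Uma 39. Quinn has a majority (≥41).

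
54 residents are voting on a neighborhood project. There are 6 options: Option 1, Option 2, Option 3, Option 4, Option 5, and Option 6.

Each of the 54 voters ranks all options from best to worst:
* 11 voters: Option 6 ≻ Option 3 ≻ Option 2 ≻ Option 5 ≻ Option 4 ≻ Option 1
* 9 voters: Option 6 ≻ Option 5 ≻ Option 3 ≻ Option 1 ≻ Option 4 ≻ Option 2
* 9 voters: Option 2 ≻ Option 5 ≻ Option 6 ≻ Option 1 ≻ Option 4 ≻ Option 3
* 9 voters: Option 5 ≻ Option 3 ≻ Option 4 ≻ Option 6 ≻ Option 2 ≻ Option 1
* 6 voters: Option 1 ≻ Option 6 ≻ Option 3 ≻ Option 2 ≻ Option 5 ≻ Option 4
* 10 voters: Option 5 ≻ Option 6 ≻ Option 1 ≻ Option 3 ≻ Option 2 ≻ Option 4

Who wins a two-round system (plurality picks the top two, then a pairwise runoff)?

Round 1 first-place votes: Option 1 6, Option 2 9, Option 3 0, Option 4 0, Option 5 19, Option 6 20. Option 6 and Option 5 advance.
Runoff: Option 6 is ranked above Option 5 on 26 ballots, Option 5 above Option 6 on 28.

Option 5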